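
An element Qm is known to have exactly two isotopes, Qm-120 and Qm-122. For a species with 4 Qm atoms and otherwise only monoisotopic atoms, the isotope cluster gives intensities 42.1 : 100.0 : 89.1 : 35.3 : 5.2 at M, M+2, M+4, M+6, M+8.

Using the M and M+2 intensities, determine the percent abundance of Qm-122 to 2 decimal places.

37.26%

Write p for the Qm-120 fraction. I(M+2)/I(M) = [C(4,1)·p^3·(1−p)] / p^4 = 4·(1−p)/p = 100.0/42.1 = 2.3753
(1−p)/p = 2.3753/4 = 0.5938  ⇒  p = 1/(1 + 0.5938) = 0.6274
Qm-120: 62.74%, Qm-122: 37.26%.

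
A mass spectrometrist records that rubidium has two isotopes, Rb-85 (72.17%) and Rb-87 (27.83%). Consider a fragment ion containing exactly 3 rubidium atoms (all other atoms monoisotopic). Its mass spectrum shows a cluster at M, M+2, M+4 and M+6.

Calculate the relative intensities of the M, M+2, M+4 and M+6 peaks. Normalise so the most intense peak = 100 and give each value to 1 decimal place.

Each Rb atom is independently Rb-85 (p = 0.7217) or Rb-87 (q = 0.2783); the cluster is the binomial expansion (p + q)^3.
P(M) = 0.7217^3 = 0.375898
P(M+2) = 3 × 0.7217^2 × 0.2783^1 = 0.434858
P(M+4) = 3 × 0.7217^1 × 0.2783^2 = 0.167689
P(M+6) = 0.2783^3 = 0.021555
The M+2 peak is largest (0.434858); scaling to 100 gives 86.4 : 100.0 : 38.6 : 5.0.

86.4 : 100.0 : 38.6 : 5.0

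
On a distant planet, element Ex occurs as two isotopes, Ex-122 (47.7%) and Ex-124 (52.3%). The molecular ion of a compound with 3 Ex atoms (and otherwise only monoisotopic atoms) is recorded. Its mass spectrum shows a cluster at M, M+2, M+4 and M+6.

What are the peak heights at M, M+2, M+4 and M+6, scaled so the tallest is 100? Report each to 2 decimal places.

27.73 : 91.20 : 100.00 : 36.55

The 3 Ex atoms are independent, so intensities follow the terms of (0.477 + 0.523)^3.
P(M) = 0.477^3 = 0.108531
P(M+2) = 3 × 0.477^2 × 0.523^1 = 0.356993
P(M+4) = 3 × 0.477^1 × 0.523^2 = 0.391420
P(M+6) = 0.523^3 = 0.143056
The M+4 peak is largest (0.391420); scaling to 100 gives 27.73 : 91.20 : 100.00 : 36.55.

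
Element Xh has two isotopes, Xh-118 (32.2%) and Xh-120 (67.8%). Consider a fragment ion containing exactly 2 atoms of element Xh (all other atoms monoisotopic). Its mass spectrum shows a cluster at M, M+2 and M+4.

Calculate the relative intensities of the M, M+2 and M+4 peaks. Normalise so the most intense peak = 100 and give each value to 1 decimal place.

22.6 : 95.0 : 100.0

Expanding (0.322 + 0.678)^2:
P(M) = 0.322^2 = 0.103684
P(M+2) = 2 × 0.322^1 × 0.678^1 = 0.436632
P(M+4) = 0.678^2 = 0.459684
The M+4 peak is largest (0.459684); scaling to 100 gives 22.6 : 95.0 : 100.0.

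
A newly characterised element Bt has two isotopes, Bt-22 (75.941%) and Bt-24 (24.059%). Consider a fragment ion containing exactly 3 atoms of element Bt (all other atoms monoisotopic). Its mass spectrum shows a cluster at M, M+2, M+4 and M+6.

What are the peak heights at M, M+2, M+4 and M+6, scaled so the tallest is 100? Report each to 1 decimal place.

Expanding (0.75941 + 0.24059)^3:
P(M) = 0.75941^3 = 0.437954
P(M+2) = 3 × 0.75941^2 × 0.24059^1 = 0.416247
P(M+4) = 3 × 0.75941^1 × 0.24059^2 = 0.131872
P(M+6) = 0.24059^3 = 0.013926
The M peak is largest (0.437954); scaling to 100 gives 100.0 : 95.0 : 30.1 : 3.2.

100.0 : 95.0 : 30.1 : 3.2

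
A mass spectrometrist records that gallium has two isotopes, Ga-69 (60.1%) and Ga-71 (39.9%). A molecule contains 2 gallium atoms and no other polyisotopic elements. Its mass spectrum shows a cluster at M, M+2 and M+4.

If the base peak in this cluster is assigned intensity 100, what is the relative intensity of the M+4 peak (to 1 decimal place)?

Binomial terms of (0.601 + 0.399)^2: M 0.3612, M+2 0.4796, M+4 0.1592 → M+2 is the base peak.
P(M+2) = C(2,1) × 0.601^1 × 0.399^1 = 2 × 0.6010 × 0.3990 = 0.479598 (base)
P(M+4) = C(2,2) × 0.601^0 × 0.399^2 = 1 × 1.0000 × 0.159201 = 0.159201
Relative intensity = 0.159201 / 0.479598 × 100 = 33.2

33.2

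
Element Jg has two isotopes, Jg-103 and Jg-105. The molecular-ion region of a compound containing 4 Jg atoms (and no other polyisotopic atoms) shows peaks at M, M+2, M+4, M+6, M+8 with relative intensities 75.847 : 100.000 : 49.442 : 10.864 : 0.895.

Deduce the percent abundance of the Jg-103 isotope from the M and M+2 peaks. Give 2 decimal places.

If p is the fraction of Jg that is Jg-103, then I(M+2)/I(M) = [C(4,1)·p^3·(1−p)] / p^4 = 4·(1−p)/p = 100.000/75.847 = 1.3184
(1−p)/p = 1.3184/4 = 0.3296  ⇒  p = 1/(1 + 0.3296) = 0.7521
Jg-103: 75.21%, Jg-105: 24.79%.

75.21%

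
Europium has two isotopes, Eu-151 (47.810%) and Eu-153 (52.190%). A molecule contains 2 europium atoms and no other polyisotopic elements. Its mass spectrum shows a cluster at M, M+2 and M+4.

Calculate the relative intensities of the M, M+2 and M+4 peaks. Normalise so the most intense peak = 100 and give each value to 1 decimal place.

45.8 : 100.0 : 54.6

The 2 Eu atoms are independent, so intensities follow the terms of (0.47810 + 0.52190)^2.
P(M) = 0.47810^2 = 0.228580
P(M+2) = 2 × 0.47810^1 × 0.52190^1 = 0.499041
P(M+4) = 0.52190^2 = 0.272380
The M+2 peak is largest (0.499041); scaling to 100 gives 45.8 : 100.0 : 54.6.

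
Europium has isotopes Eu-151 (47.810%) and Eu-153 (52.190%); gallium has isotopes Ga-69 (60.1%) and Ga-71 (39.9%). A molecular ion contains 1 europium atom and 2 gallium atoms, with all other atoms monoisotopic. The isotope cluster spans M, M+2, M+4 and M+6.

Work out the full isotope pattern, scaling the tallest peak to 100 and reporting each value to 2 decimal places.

Europium pattern (n=1): 0.4781 : 0.5219
Gallium pattern (n=2): 0.361201 : 0.479598 : 0.159201
Convolve the two distributions (both contribute in 2-u steps):
  M: 0.4781×0.361201 = 0.172690
  M+2: 0.4781×0.479598 + 0.5219×0.361201 = 0.417807
  M+4: 0.4781×0.159201 + 0.5219×0.479598 = 0.326416
  M+6: 0.5219×0.159201 = 0.083087
Scale to base peak (0.417807) = 100: 41.33 : 100.00 : 78.13 : 19.89

41.33 : 100.00 : 78.13 : 19.89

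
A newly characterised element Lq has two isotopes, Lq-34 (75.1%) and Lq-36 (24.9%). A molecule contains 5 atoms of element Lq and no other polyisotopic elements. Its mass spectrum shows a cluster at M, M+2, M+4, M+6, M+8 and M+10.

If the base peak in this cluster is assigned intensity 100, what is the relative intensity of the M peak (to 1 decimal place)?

60.3

Term probabilities: M 0.2389, M+2 0.3960, M+4 0.2626, M+6 0.0871, M+8 0.0144, M+10 0.0010. Base peak = M+2.
P(M+2) = C(5,1) × 0.751^4 × 0.249^1 = 5 × 0.31809713 × 0.2490 = 0.396031 (base)
P(M) = C(5,0) × 0.751^5 × 0.249^0 = 1 × 0.23889094 × 1.0000 = 0.238891
Relative intensity = 0.238891 / 0.396031 × 100 = 60.3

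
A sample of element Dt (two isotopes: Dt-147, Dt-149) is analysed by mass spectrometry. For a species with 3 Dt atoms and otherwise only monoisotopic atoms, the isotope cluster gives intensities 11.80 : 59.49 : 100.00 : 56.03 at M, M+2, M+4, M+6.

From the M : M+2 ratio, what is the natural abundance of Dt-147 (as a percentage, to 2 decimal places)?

Write p for the Dt-147 fraction. I(M+2)/I(M) = [C(3,1)·p^2·(1−p)] / p^3 = 3·(1−p)/p = 59.49/11.80 = 5.0415
(1−p)/p = 5.0415/3 = 1.6805  ⇒  p = 1/(1 + 1.6805) = 0.3731
Dt-147: 37.31%, Dt-149: 62.69%.

37.31%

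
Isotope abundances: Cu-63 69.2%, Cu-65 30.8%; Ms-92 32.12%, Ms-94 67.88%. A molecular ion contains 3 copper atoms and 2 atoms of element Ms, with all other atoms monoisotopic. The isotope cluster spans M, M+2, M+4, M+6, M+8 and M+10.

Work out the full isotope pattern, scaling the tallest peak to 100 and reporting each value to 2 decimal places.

9.34 : 51.96 : 100.00 : 80.00 : 28.28 : 3.68

Copper pattern (n=3): 0.33137389 : 0.44247034 : 0.19693766 : 0.02921811
Element Ms pattern (n=2): 0.10316944 : 0.43606112 : 0.46076944
Convolve the two distributions (both contribute in 2-u steps):
  M: 0.33137389×0.10316944 = 0.034188
  M+2: 0.33137389×0.43606112 + 0.44247034×0.10316944 = 0.190149
  M+4: 0.33137389×0.46076944 + 0.44247034×0.43606112 + 0.19693766×0.10316944 = 0.365949
  M+6: 0.44247034×0.46076944 + 0.19693766×0.43606112 + 0.02921811×0.10316944 = 0.292768
  M+8: 0.19693766×0.46076944 + 0.02921811×0.43606112 = 0.103484
  M+10: 0.02921811×0.46076944 = 0.013463
Scale to base peak (0.365949) = 100: 9.34 : 51.96 : 100.00 : 80.00 : 28.28 : 3.68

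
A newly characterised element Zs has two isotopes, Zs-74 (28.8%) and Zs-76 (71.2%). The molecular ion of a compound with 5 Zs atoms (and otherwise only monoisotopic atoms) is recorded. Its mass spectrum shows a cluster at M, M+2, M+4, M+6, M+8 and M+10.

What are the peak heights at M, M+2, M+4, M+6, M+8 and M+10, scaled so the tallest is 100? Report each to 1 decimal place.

Each Zs atom is independently Zs-74 (p = 0.288) or Zs-76 (q = 0.712); the cluster is the binomial expansion (p + q)^5.
P(M) = 0.288^5 = 0.001981
P(M+2) = 5 × 0.288^4 × 0.712^1 = 0.024492
P(M+4) = 10 × 0.288^3 × 0.712^2 = 0.121098
P(M+6) = 10 × 0.288^2 × 0.712^3 = 0.299381
P(M+8) = 5 × 0.288^1 × 0.712^4 = 0.370069
P(M+10) = 0.712^5 = 0.182978
The M+8 peak is largest (0.370069); scaling to 100 gives 0.5 : 6.6 : 32.7 : 80.9 : 100.0 : 49.4.

0.5 : 6.6 : 32.7 : 80.9 : 100.0 : 49.4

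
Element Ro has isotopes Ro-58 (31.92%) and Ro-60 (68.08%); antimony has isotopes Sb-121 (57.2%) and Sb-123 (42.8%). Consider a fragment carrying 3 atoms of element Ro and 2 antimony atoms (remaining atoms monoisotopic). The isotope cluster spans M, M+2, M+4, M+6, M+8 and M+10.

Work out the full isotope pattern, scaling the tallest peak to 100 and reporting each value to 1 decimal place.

3.0 : 23.4 : 70.6 : 100.0 : 65.7 : 16.1

Element Ro pattern (n=3): 0.03252285 : 0.20809736 : 0.44383672 : 0.31554307
Antimony pattern (n=2): 0.327184 : 0.489632 : 0.183184
Convolve the two distributions (both contribute in 2-u steps):
  M: 0.03252285×0.327184 = 0.010641
  M+2: 0.03252285×0.489632 + 0.20809736×0.327184 = 0.084010
  M+4: 0.03252285×0.183184 + 0.20809736×0.489632 + 0.44383672×0.327184 = 0.253065
  M+6: 0.20809736×0.183184 + 0.44383672×0.489632 + 0.31554307×0.327184 = 0.358677
  M+8: 0.44383672×0.183184 + 0.31554307×0.489632 = 0.235804
  M+10: 0.31554307×0.183184 = 0.057802
Scale to base peak (0.358677) = 100: 3.0 : 23.4 : 70.6 : 100.0 : 65.7 : 16.1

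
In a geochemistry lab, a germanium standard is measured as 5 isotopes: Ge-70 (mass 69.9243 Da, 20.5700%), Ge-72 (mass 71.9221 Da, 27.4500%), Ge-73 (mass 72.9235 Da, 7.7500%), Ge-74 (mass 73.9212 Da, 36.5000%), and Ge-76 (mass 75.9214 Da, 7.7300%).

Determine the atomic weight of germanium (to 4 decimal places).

72.6276 Da

Ar = Σ fᵢ·mᵢ = 0.205700 × 69.9243 + 0.274500 × 71.9221 + 0.077500 × 72.9235 + 0.365000 × 73.9212 + 0.077300 × 75.9214
= 14.38343 + 19.74262 + 5.65157 + 26.98124 + 5.86872 = 72.62758 Da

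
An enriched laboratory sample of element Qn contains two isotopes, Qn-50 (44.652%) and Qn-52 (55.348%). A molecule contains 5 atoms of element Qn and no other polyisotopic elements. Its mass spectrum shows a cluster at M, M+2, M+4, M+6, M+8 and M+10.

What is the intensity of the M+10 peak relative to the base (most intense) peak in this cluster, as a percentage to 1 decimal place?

(0.44652 + 0.55348)^5 gives M 0.0178, M+2 0.1100, M+4 0.2727, M+6 0.3381, M+8 0.2095, M+10 0.0519; the largest is M+6.
P(M+6) = C(5,3) × 0.44652^2 × 0.55348^3 = 10 × 0.19938011 × 0.16955312 = 0.338055 (base)
P(M+10) = C(5,5) × 0.44652^0 × 0.55348^5 = 1 × 1.0000 × 0.05194092 = 0.051941
Relative intensity = 0.051941 / 0.338055 × 100 = 15.4

15.4%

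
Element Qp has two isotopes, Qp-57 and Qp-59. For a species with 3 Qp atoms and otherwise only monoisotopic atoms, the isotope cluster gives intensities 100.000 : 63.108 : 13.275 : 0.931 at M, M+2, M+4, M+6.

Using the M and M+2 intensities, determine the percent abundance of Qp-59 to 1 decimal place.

If p is the fraction of Qp that is Qp-57, then I(M+2)/I(M) = [C(3,1)·p^2·(1−p)] / p^3 = 3·(1−p)/p = 63.108/100.000 = 0.6311
(1−p)/p = 0.6311/3 = 0.2104  ⇒  p = 1/(1 + 0.2104) = 0.8262
Qp-57: 82.6%, Qp-59: 17.4%.

17.4%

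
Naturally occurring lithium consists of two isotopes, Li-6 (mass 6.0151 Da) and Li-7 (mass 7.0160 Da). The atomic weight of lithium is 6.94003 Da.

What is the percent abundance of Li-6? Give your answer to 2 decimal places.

7.59%

Writing the weighted mean with unknown fraction x of Li-6:
6.0151·x + 7.0160·(1 − x) = 6.94003
(6.0151 − 7.0160)·x = 6.94003 − 7.0160
x = -0.07597 / -1.0009 = 0.07590 → 7.59% Li-6, 92.41% Li-7.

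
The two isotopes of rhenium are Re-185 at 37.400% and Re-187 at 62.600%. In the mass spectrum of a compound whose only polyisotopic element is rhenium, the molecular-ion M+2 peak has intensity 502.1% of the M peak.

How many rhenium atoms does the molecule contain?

3

For n independent Re atoms, I(M+2)/I(M) = n · (abundance Re-187) / (abundance Re-185) = n · 0.62600/0.37400.
n = 5.021 × 0.37400/0.62600 = 3.00 ≈ 3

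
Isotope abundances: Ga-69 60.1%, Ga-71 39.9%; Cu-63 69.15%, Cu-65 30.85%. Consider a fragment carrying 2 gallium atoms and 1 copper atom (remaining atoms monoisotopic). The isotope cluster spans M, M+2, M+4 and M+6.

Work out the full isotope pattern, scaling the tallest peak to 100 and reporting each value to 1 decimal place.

Gallium pattern (n=2): 0.361201 : 0.479598 : 0.159201
Copper pattern (n=1): 0.6915 : 0.3085
Convolve the two distributions (both contribute in 2-u steps):
  M: 0.361201×0.6915 = 0.249770
  M+2: 0.361201×0.3085 + 0.479598×0.6915 = 0.443073
  M+4: 0.479598×0.3085 + 0.159201×0.6915 = 0.258043
  M+6: 0.159201×0.3085 = 0.049114
Scale to base peak (0.443073) = 100: 56.4 : 100.0 : 58.2 : 11.1

56.4 : 100.0 : 58.2 : 11.1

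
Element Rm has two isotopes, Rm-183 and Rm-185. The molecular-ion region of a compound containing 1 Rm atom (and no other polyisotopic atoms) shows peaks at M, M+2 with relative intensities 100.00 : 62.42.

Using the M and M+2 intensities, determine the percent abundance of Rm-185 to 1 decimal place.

If p is the fraction of Rm that is Rm-183, then I(M+2)/I(M) = [C(1,1)·p^0·(1−p)] / p^1 = 1·(1−p)/p = 62.42/100.00 = 0.6242
(1−p)/p = 0.6242/1 = 0.6242  ⇒  p = 1/(1 + 0.6242) = 0.6157
Rm-183: 61.6%, Rm-185: 38.4%.

38.4%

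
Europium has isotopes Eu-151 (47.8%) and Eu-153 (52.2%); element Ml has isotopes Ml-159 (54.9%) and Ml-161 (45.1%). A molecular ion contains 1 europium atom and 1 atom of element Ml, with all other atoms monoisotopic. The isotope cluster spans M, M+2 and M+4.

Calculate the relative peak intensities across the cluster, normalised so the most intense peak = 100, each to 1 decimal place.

52.3 : 100.0 : 46.9

Europium pattern (n=1): 0.4780 : 0.5220
Element Ml pattern (n=1): 0.5490 : 0.4510
Convolve the two distributions (both contribute in 2-u steps):
  M: 0.4780×0.5490 = 0.262422
  M+2: 0.4780×0.4510 + 0.5220×0.5490 = 0.502156
  M+4: 0.5220×0.4510 = 0.235422
Scale to base peak (0.502156) = 100: 52.3 : 100.0 : 46.9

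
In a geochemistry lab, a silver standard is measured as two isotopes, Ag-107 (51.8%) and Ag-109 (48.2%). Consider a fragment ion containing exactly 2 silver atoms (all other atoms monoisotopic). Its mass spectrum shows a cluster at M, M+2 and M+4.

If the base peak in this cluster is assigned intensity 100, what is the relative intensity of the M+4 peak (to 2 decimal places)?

46.53

Binomial terms of (0.518 + 0.482)^2: M 0.2683, M+2 0.4994, M+4 0.2323 → M+2 is the base peak.
P(M+2) = C(2,1) × 0.518^1 × 0.482^1 = 2 × 0.5180 × 0.4820 = 0.499352 (base)
P(M+4) = C(2,2) × 0.518^0 × 0.482^2 = 1 × 1.0000 × 0.232324 = 0.232324
Relative intensity = 0.232324 / 0.499352 × 100 = 46.53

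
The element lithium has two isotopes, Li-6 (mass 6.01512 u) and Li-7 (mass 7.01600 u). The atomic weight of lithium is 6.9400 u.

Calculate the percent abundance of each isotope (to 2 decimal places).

Li-6: 7.59%, Li-7: 92.41%

Let x be the fractional abundance of Li-6; then Li-7 has abundance 1 − x.
6.01512·x + 7.01600·(1 − x) = 6.9400
(6.01512 − 7.01600)·x = 6.9400 − 7.01600
x = -0.07600 / -1.00088 = 0.07593 → 7.59% Li-6, 92.41% Li-7.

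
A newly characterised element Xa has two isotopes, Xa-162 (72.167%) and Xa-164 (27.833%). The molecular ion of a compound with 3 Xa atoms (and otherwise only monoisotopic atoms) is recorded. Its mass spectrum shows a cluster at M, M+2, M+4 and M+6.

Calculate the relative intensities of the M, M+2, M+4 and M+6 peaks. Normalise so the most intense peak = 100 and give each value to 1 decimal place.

86.4 : 100.0 : 38.6 : 5.0

Expanding (0.72167 + 0.27833)^3:
P(M) = 0.72167^3 = 0.375851
P(M+2) = 3 × 0.72167^2 × 0.27833^1 = 0.434869
P(M+4) = 3 × 0.72167^1 × 0.27833^2 = 0.167718
P(M+6) = 0.27833^3 = 0.021562
The M+2 peak is largest (0.434869); scaling to 100 gives 86.4 : 100.0 : 38.6 : 5.0.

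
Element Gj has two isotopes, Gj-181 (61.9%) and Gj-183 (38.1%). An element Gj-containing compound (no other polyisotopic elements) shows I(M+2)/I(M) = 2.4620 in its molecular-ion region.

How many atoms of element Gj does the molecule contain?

4

The M+2/M ratio from n Gj atoms is n · q/p = n · 0.381/0.619.
n = 2.4620 × 0.619/0.381 = 4.00 ≈ 4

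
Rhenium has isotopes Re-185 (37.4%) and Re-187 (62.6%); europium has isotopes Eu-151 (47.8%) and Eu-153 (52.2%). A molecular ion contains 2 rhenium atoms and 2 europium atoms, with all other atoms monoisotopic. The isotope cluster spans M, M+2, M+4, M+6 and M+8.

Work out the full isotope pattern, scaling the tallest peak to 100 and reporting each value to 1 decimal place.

Rhenium pattern (n=2): 0.139876 : 0.468248 : 0.391876
Europium pattern (n=2): 0.228484 : 0.499032 : 0.272484
Convolve the two distributions (both contribute in 2-u steps):
  M: 0.139876×0.228484 = 0.031959
  M+2: 0.139876×0.499032 + 0.468248×0.228484 = 0.176790
  M+4: 0.139876×0.272484 + 0.468248×0.499032 + 0.391876×0.228484 = 0.361322
  M+6: 0.468248×0.272484 + 0.391876×0.499032 = 0.323149
  M+8: 0.391876×0.272484 = 0.106780
Scale to base peak (0.361322) = 100: 8.8 : 48.9 : 100.0 : 89.4 : 29.6

8.8 : 48.9 : 100.0 : 89.4 : 29.6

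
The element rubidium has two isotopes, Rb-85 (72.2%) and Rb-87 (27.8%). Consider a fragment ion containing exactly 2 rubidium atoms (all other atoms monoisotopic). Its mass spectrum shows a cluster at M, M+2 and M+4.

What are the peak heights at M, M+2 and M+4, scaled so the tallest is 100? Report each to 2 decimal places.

100.00 : 77.01 : 14.83

Each Rb atom is independently Rb-85 (p = 0.722) or Rb-87 (q = 0.278); the cluster is the binomial expansion (p + q)^2.
P(M) = 0.722^2 = 0.521284
P(M+2) = 2 × 0.722^1 × 0.278^1 = 0.401432
P(M+4) = 0.278^2 = 0.077284
The M peak is largest (0.521284); scaling to 100 gives 100.00 : 77.01 : 14.83.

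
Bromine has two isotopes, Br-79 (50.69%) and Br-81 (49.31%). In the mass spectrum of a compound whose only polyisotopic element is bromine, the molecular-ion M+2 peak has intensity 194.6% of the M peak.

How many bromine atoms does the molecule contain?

2

For n independent Br atoms, I(M+2)/I(M) = n · (abundance Br-81) / (abundance Br-79) = n · 0.4931/0.5069.
n = 1.946 × 0.5069/0.4931 = 2.00 ≈ 2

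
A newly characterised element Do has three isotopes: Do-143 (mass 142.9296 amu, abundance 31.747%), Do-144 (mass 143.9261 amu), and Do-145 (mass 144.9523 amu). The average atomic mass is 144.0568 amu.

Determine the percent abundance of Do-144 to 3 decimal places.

Let x and y be the fractions of Do-144 and Do-145. Then x + y = 1 − 0.31747 = 0.68253 and 143.9261x + 144.9523y = 144.0568 − 0.31747×142.9296 = 98.680939888.
Substituting: 143.9261x + 144.9523(0.68253 − x) = 98.680939888
(143.9261 − 144.9523)x = -0.253353431  ⇒  x = 0.24689, y = 0.43564
Do-144: 24.689%, Do-145: 43.564%.

24.689%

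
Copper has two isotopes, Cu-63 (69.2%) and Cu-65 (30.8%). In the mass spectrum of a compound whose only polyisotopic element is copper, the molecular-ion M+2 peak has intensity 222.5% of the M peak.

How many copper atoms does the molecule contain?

5

The M+2/M ratio from n Cu atoms is n · q/p = n · 0.308/0.692.
n = 2.225 × 0.692/0.308 = 5.00 ≈ 5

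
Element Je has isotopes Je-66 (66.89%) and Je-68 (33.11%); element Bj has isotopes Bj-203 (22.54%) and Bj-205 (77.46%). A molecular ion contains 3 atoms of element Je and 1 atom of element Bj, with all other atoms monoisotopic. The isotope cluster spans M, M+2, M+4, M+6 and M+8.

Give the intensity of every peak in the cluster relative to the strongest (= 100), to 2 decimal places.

Element Je pattern (n=3): 0.29928406 : 0.44442945 : 0.21998892 : 0.03629757
Element Bj pattern (n=1): 0.2254 : 0.7746
Convolve the two distributions (both contribute in 2-u steps):
  M: 0.29928406×0.2254 = 0.067459
  M+2: 0.29928406×0.7746 + 0.44442945×0.2254 = 0.332000
  M+4: 0.44442945×0.7746 + 0.21998892×0.2254 = 0.393841
  M+6: 0.21998892×0.7746 + 0.03629757×0.2254 = 0.178585
  M+8: 0.03629757×0.7746 = 0.028116
Scale to base peak (0.393841) = 100: 17.13 : 84.30 : 100.00 : 45.34 : 7.14

17.13 : 84.30 : 100.00 : 45.34 : 7.14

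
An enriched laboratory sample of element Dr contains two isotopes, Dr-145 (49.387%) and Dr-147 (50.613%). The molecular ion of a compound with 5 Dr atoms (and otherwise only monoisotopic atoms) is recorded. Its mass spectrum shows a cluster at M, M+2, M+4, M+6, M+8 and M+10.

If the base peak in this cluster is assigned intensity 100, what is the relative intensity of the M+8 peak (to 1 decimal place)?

Term probabilities: M 0.0294, M+2 0.1506, M+4 0.3086, M+6 0.3162, M+8 0.1620, M+10 0.0332. Base peak = M+6.
P(M+6) = C(5,3) × 0.49387^2 × 0.50613^3 = 10 × 0.24390758 × 0.1296541 = 0.316236 (base)
P(M+8) = C(5,4) × 0.49387^1 × 0.50613^4 = 5 × 0.49387 × 0.06562183 = 0.162043
Relative intensity = 0.162043 / 0.316236 × 100 = 51.2

51.2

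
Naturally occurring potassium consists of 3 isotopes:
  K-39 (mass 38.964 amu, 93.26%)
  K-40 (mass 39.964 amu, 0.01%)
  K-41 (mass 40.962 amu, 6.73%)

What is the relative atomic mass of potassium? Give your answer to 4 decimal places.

39.0986 amu

Average mass = Σ (abundance × isotope mass) = 0.9326 × 38.964 + 0.0001 × 39.964 + 0.0673 × 40.962
= 36.33783 + 0.00400 + 2.75674 = 39.09857 amu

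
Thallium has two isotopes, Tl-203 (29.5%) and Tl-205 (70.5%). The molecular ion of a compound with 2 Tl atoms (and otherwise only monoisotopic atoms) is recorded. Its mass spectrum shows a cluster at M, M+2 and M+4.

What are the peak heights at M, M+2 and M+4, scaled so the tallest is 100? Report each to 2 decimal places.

17.51 : 83.69 : 100.00

Each Tl atom is independently Tl-203 (p = 0.295) or Tl-205 (q = 0.705); the cluster is the binomial expansion (p + q)^2.
P(M) = 0.295^2 = 0.087025
P(M+2) = 2 × 0.295^1 × 0.705^1 = 0.415950
P(M+4) = 0.705^2 = 0.497025
The M+4 peak is largest (0.497025); scaling to 100 gives 17.51 : 83.69 : 100.00.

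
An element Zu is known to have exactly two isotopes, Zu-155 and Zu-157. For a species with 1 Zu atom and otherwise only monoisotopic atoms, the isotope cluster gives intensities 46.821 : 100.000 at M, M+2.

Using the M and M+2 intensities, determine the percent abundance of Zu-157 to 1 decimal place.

68.1%

If p is the fraction of Zu that is Zu-155, then I(M+2)/I(M) = [C(1,1)·p^0·(1−p)] / p^1 = 1·(1−p)/p = 100.000/46.821 = 2.1358
(1−p)/p = 2.1358/1 = 2.1358  ⇒  p = 1/(1 + 2.1358) = 0.3189
Zu-155: 31.9%, Zu-157: 68.1%.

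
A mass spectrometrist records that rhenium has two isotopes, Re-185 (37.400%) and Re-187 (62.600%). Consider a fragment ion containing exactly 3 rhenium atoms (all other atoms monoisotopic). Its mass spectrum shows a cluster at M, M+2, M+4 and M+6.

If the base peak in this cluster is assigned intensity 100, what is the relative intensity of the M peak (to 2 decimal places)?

Term probabilities: M 0.0523, M+2 0.2627, M+4 0.4397, M+6 0.2453. Base peak = M+4.
P(M+4) = C(3,2) × 0.37400^1 × 0.62600^2 = 3 × 0.3740 × 0.391876 = 0.439685 (base)
P(M) = C(3,0) × 0.37400^3 × 0.62600^0 = 1 × 0.05231362 × 1.0000 = 0.052314
Relative intensity = 0.052314 / 0.439685 × 100 = 11.90

11.90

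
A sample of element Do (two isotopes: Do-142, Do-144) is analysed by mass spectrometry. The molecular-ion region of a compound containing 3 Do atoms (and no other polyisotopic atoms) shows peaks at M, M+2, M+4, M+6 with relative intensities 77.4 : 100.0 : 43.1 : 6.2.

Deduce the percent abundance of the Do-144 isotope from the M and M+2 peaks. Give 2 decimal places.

30.10%

Write p for the Do-142 fraction. I(M+2)/I(M) = [C(3,1)·p^2·(1−p)] / p^3 = 3·(1−p)/p = 100.0/77.4 = 1.2920
(1−p)/p = 1.2920/3 = 0.4307  ⇒  p = 1/(1 + 0.4307) = 0.6990
Do-142: 69.90%, Do-144: 30.10%.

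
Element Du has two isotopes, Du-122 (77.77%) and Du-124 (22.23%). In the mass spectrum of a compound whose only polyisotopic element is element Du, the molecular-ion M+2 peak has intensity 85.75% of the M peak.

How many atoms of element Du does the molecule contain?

3

With n Du atoms, P(M+2)/P(M) = C(n,1)·p^(n−1)q / p^n = n·q/p = n · 0.2223/0.7777.
n = 0.8575 × 0.7777/0.2223 = 3.00 ≈ 3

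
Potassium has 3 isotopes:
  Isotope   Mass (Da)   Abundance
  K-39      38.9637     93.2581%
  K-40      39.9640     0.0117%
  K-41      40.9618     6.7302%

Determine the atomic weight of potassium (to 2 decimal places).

39.10 Da

Weight each isotope mass by its fractional abundance: 0.932581 × 38.9637 + 0.000117 × 39.9640 + 0.067302 × 40.9618
= 36.33681 + 0.00468 + 2.75681 = 39.09830 Da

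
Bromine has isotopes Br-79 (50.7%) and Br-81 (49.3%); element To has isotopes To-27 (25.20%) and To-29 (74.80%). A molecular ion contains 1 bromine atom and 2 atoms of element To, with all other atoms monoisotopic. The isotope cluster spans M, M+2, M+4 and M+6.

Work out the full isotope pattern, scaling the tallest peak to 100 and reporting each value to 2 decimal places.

6.86 : 47.38 : 100.00 : 58.75

Bromine pattern (n=1): 0.5070 : 0.4930
Element To pattern (n=2): 0.063504 : 0.376992 : 0.559504
Convolve the two distributions (both contribute in 2-u steps):
  M: 0.5070×0.063504 = 0.032197
  M+2: 0.5070×0.376992 + 0.4930×0.063504 = 0.222442
  M+4: 0.5070×0.559504 + 0.4930×0.376992 = 0.469526
  M+6: 0.4930×0.559504 = 0.275835
Scale to base peak (0.469526) = 100: 6.86 : 47.38 : 100.00 : 58.75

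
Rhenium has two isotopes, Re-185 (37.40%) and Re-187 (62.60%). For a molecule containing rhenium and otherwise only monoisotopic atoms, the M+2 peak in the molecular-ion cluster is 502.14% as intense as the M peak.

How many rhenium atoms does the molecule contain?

3

The M+2/M ratio from n Re atoms is n · q/p = n · 0.6260/0.3740.
n = 5.0214 × 0.3740/0.6260 = 3.00 ≈ 3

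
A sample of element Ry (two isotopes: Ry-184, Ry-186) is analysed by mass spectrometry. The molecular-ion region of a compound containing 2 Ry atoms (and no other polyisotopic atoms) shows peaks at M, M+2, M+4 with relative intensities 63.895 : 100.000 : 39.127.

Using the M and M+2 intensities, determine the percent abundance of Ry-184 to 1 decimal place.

If p is the fraction of Ry that is Ry-184, then I(M+2)/I(M) = [C(2,1)·p^1·(1−p)] / p^2 = 2·(1−p)/p = 100.000/63.895 = 1.5651
(1−p)/p = 1.5651/2 = 0.7825  ⇒  p = 1/(1 + 0.7825) = 0.5610
Ry-184: 56.1%, Ry-186: 43.9%.

56.1%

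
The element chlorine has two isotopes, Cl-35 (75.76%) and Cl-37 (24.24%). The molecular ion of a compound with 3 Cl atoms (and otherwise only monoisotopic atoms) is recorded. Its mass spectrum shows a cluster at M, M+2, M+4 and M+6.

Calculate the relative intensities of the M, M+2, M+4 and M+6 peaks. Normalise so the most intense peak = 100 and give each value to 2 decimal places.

100.00 : 95.99 : 30.71 : 3.28

The 3 Cl atoms are independent, so intensities follow the terms of (0.7576 + 0.2424)^3.
P(M) = 0.7576^3 = 0.434830
P(M+2) = 3 × 0.7576^2 × 0.2424^1 = 0.417382
P(M+4) = 3 × 0.7576^1 × 0.2424^2 = 0.133545
P(M+6) = 0.2424^3 = 0.014243
The M peak is largest (0.434830); scaling to 100 gives 100.00 : 95.99 : 30.71 : 3.28.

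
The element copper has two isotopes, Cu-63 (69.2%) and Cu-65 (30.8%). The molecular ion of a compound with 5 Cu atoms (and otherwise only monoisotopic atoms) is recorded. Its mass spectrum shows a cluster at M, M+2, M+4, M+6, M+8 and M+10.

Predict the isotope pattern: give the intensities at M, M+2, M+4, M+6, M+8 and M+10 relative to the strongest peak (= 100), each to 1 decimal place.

44.9 : 100.0 : 89.0 : 39.6 : 8.8 : 0.8

The 5 Cu atoms are independent, so intensities follow the terms of (0.692 + 0.308)^5.
P(M) = 0.692^5 = 0.158683
P(M+2) = 5 × 0.692^4 × 0.308^1 = 0.353139
P(M+4) = 10 × 0.692^3 × 0.308^2 = 0.314355
P(M+6) = 10 × 0.692^2 × 0.308^3 = 0.139915
P(M+8) = 5 × 0.692^1 × 0.308^4 = 0.031137
P(M+10) = 0.308^5 = 0.002772
The M+2 peak is largest (0.353139); scaling to 100 gives 44.9 : 100.0 : 89.0 : 39.6 : 8.8 : 0.8.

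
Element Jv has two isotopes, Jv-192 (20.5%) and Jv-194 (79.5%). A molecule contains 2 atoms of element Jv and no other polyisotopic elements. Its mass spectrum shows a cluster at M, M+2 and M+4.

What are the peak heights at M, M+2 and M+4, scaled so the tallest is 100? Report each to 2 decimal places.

6.65 : 51.57 : 100.00

Expanding (0.205 + 0.795)^2:
P(M) = 0.205^2 = 0.042025
P(M+2) = 2 × 0.205^1 × 0.795^1 = 0.325950
P(M+4) = 0.795^2 = 0.632025
The M+4 peak is largest (0.632025); scaling to 100 gives 6.65 : 51.57 : 100.00.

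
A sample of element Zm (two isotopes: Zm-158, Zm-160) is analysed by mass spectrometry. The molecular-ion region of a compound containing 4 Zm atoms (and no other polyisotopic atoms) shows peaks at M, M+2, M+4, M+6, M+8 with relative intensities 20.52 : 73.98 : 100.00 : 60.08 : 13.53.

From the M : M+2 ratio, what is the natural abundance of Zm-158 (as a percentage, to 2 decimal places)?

If p is the fraction of Zm that is Zm-158, then I(M+2)/I(M) = [C(4,1)·p^3·(1−p)] / p^4 = 4·(1−p)/p = 73.98/20.52 = 3.6053
(1−p)/p = 3.6053/4 = 0.9013  ⇒  p = 1/(1 + 0.9013) = 0.5260
Zm-158: 52.60%, Zm-160: 47.40%.

52.60%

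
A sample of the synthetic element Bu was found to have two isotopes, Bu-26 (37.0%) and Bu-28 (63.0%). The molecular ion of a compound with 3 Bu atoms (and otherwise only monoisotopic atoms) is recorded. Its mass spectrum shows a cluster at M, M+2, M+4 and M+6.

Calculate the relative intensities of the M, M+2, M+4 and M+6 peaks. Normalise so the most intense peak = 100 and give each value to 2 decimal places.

11.50 : 58.73 : 100.00 : 56.76

Each Bu atom is independently Bu-26 (p = 0.370) or Bu-28 (q = 0.630); the cluster is the binomial expansion (p + q)^3.
P(M) = 0.370^3 = 0.050653
P(M+2) = 3 × 0.370^2 × 0.630^1 = 0.258741
P(M+4) = 3 × 0.370^1 × 0.630^2 = 0.440559
P(M+6) = 0.630^3 = 0.250047
The M+4 peak is largest (0.440559); scaling to 100 gives 11.50 : 58.73 : 100.00 : 56.76.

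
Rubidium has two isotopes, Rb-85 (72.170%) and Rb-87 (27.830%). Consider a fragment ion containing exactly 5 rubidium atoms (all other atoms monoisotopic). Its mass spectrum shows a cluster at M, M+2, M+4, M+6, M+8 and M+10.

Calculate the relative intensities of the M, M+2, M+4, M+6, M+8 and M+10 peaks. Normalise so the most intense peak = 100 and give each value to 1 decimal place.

Each Rb atom is independently Rb-85 (p = 0.72170) or Rb-87 (q = 0.27830); the cluster is the binomial expansion (p + q)^5.
P(M) = 0.72170^5 = 0.195787
P(M+2) = 5 × 0.72170^4 × 0.27830^1 = 0.377494
P(M+4) = 10 × 0.72170^3 × 0.27830^2 = 0.291136
P(M+6) = 10 × 0.72170^2 × 0.27830^3 = 0.112267
P(M+8) = 5 × 0.72170^1 × 0.27830^4 = 0.021646
P(M+10) = 0.27830^5 = 0.001669
The M+2 peak is largest (0.377494); scaling to 100 gives 51.9 : 100.0 : 77.1 : 29.7 : 5.7 : 0.4.

51.9 : 100.0 : 77.1 : 29.7 : 5.7 : 0.4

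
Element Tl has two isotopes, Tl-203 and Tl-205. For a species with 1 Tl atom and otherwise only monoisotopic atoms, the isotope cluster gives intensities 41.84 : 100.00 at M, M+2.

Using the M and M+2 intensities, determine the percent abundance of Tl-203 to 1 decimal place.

Let p = fractional abundance of Tl-203. I(M+2)/I(M) = [C(1,1)·p^0·(1−p)] / p^1 = 1·(1−p)/p = 100.00/41.84 = 2.3901
(1−p)/p = 2.3901/1 = 2.3901  ⇒  p = 1/(1 + 2.3901) = 0.2950
Tl-203: 29.5%, Tl-205: 70.5%.

29.5%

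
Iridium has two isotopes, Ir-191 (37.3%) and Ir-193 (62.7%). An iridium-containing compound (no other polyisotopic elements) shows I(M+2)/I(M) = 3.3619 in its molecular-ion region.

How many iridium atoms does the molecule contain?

With n Ir atoms, P(M+2)/P(M) = C(n,1)·p^(n−1)q / p^n = n·q/p = n · 0.627/0.373.
n = 3.3619 × 0.373/0.627 = 2.00 ≈ 2

2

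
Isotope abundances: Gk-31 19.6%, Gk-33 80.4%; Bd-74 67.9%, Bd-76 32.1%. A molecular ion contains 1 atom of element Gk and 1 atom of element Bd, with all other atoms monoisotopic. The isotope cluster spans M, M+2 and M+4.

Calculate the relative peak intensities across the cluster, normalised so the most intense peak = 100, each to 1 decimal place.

21.9 : 100.0 : 42.4

Element Gk pattern (n=1): 0.1960 : 0.8040
Element Bd pattern (n=1): 0.6790 : 0.3210
Convolve the two distributions (both contribute in 2-u steps):
  M: 0.1960×0.6790 = 0.133084
  M+2: 0.1960×0.3210 + 0.8040×0.6790 = 0.608832
  M+4: 0.8040×0.3210 = 0.258084
Scale to base peak (0.608832) = 100: 21.9 : 100.0 : 42.4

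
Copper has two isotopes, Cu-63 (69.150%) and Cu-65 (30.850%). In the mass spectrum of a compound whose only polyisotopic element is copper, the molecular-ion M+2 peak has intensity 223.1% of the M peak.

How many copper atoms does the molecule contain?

5

The M+2/M ratio from n Cu atoms is n · q/p = n · 0.30850/0.69150.
n = 2.231 × 0.69150/0.30850 = 5.00 ≈ 5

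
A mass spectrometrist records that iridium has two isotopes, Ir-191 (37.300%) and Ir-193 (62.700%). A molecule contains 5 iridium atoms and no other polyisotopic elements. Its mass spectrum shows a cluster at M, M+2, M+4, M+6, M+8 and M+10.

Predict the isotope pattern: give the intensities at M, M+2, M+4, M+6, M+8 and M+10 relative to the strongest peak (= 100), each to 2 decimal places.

The 5 Ir atoms are independent, so intensities follow the terms of (0.37300 + 0.62700)^5.
P(M) = 0.37300^5 = 0.007220
P(M+2) = 5 × 0.37300^4 × 0.62700^1 = 0.060684
P(M+4) = 10 × 0.37300^3 × 0.62700^2 = 0.204015
P(M+6) = 10 × 0.37300^2 × 0.62700^3 = 0.342942
P(M+8) = 5 × 0.37300^1 × 0.62700^4 = 0.288237
P(M+10) = 0.62700^5 = 0.096903
The M+6 peak is largest (0.342942); scaling to 100 gives 2.11 : 17.70 : 59.49 : 100.00 : 84.05 : 28.26.

2.11 : 17.70 : 59.49 : 100.00 : 84.05 : 28.26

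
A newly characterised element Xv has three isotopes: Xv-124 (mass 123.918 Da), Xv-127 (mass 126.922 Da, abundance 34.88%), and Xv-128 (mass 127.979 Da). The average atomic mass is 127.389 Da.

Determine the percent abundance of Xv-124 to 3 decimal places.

5.450%

Let x and y be the fractions of Xv-124 and Xv-128. Then x + y = 1 − 0.3488 = 0.6512 and 123.918x + 127.979y = 127.389 − 0.3488×126.922 = 83.1186064.
Substituting: 123.918x + 127.979(0.6512 − x) = 83.1186064
(123.918 − 127.979)x = -0.2213184  ⇒  x = 0.05450, y = 0.59670
Xv-124: 5.450%, Xv-128: 59.670%.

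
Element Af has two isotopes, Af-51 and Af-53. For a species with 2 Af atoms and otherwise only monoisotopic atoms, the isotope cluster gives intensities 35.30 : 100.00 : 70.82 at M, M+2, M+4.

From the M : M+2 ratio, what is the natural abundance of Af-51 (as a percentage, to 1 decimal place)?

41.4%

Let p = fractional abundance of Af-51. I(M+2)/I(M) = [C(2,1)·p^1·(1−p)] / p^2 = 2·(1−p)/p = 100.00/35.30 = 2.8329
(1−p)/p = 2.8329/2 = 1.4164  ⇒  p = 1/(1 + 1.4164) = 0.4138
Af-51: 41.4%, Af-53: 58.6%.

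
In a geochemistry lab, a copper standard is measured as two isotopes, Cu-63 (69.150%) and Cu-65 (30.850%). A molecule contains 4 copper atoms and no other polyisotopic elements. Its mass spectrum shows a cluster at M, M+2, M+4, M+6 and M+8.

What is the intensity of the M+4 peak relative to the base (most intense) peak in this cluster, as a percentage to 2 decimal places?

(0.69150 + 0.30850)^4 gives M 0.2286, M+2 0.4080, M+4 0.2731, M+6 0.0812, M+8 0.0091; the largest is M+2.
P(M+2) = C(4,1) × 0.69150^3 × 0.30850^1 = 4 × 0.33065611 × 0.3085 = 0.408030 (base)
P(M+4) = C(4,2) × 0.69150^2 × 0.30850^2 = 6 × 0.47817225 × 0.09517225 = 0.273052
Relative intensity = 0.273052 / 0.408030 × 100 = 66.92

66.92%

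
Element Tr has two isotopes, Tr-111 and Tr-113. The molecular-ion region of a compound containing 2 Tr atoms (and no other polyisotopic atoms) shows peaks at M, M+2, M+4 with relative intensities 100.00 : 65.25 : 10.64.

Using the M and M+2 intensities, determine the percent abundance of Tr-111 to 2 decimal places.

Write p for the Tr-111 fraction. I(M+2)/I(M) = [C(2,1)·p^1·(1−p)] / p^2 = 2·(1−p)/p = 65.25/100.00 = 0.6525
(1−p)/p = 0.6525/2 = 0.3262  ⇒  p = 1/(1 + 0.3262) = 0.7540
Tr-111: 75.40%, Tr-113: 24.60%.

75.40%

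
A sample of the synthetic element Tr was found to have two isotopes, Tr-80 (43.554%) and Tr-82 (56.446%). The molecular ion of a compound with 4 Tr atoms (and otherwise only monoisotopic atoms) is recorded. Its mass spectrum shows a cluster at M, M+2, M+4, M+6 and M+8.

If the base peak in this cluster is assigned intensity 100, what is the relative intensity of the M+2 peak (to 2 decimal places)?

51.44

Binomial terms of (0.43554 + 0.56446)^4: M 0.0360, M+2 0.1865, M+4 0.3626, M+6 0.3133, M+8 0.1015 → M+4 is the base peak.
P(M+4) = C(4,2) × 0.43554^2 × 0.56446^2 = 6 × 0.18969509 × 0.31861509 = 0.362638 (base)
P(M+2) = C(4,1) × 0.43554^3 × 0.56446^1 = 4 × 0.0826198 × 0.56446 = 0.186542
Relative intensity = 0.186542 / 0.362638 × 100 = 51.44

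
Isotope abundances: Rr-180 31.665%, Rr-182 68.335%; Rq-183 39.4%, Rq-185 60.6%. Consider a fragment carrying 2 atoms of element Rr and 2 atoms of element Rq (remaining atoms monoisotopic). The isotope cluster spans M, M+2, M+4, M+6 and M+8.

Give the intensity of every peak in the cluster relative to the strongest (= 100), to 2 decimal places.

4.08 : 30.13 : 82.73 : 100.00 : 44.90

Element Rr pattern (n=2): 0.10026722 : 0.43276555 : 0.46696722
Element Rq pattern (n=2): 0.155236 : 0.477528 : 0.367236
Convolve the two distributions (both contribute in 2-u steps):
  M: 0.10026722×0.155236 = 0.015565
  M+2: 0.10026722×0.477528 + 0.43276555×0.155236 = 0.115061
  M+4: 0.10026722×0.367236 + 0.43276555×0.477528 + 0.46696722×0.155236 = 0.315970
  M+6: 0.43276555×0.367236 + 0.46696722×0.477528 = 0.381917
  M+8: 0.46696722×0.367236 = 0.171487
Scale to base peak (0.381917) = 100: 4.08 : 30.13 : 82.73 : 100.00 : 44.90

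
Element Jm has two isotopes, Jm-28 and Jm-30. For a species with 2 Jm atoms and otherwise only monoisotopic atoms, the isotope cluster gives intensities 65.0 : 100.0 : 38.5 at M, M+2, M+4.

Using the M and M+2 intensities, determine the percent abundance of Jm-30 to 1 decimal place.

Let p = fractional abundance of Jm-28. I(M+2)/I(M) = [C(2,1)·p^1·(1−p)] / p^2 = 2·(1−p)/p = 100.0/65.0 = 1.5385
(1−p)/p = 1.5385/2 = 0.7692  ⇒  p = 1/(1 + 0.7692) = 0.5652
Jm-28: 56.5%, Jm-30: 43.5%.

43.5%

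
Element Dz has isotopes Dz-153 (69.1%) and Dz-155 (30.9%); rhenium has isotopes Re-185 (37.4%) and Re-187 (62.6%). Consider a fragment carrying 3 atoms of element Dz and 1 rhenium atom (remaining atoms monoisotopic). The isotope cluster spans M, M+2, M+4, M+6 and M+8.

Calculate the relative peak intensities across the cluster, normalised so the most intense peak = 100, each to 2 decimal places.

Element Dz pattern (n=3): 0.32993937 : 0.44262489 : 0.19793211 : 0.02950363
Rhenium pattern (n=1): 0.3740 : 0.6260
Convolve the two distributions (both contribute in 2-u steps):
  M: 0.32993937×0.3740 = 0.123397
  M+2: 0.32993937×0.6260 + 0.44262489×0.3740 = 0.372084
  M+4: 0.44262489×0.6260 + 0.19793211×0.3740 = 0.351110
  M+6: 0.19793211×0.6260 + 0.02950363×0.3740 = 0.134940
  M+8: 0.02950363×0.6260 = 0.018469
Scale to base peak (0.372084) = 100: 33.16 : 100.00 : 94.36 : 36.27 : 4.96

33.16 : 100.00 : 94.36 : 36.27 : 4.96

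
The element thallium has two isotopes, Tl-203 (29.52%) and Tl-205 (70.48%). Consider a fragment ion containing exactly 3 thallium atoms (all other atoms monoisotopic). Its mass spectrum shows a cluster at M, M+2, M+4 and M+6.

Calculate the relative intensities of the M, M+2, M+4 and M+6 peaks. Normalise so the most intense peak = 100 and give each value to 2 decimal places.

5.85 : 41.88 : 100.00 : 79.58

The 3 Tl atoms are independent, so intensities follow the terms of (0.2952 + 0.7048)^3.
P(M) = 0.2952^3 = 0.025725
P(M+2) = 3 × 0.2952^2 × 0.7048^1 = 0.184255
P(M+4) = 3 × 0.2952^1 × 0.7048^2 = 0.439916
P(M+6) = 0.7048^3 = 0.350104
The M+4 peak is largest (0.439916); scaling to 100 gives 5.85 : 41.88 : 100.00 : 79.58.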